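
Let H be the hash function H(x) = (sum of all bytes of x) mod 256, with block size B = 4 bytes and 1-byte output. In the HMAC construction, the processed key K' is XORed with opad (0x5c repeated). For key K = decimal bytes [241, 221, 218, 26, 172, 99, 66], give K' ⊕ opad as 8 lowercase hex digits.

4f5c5c5c

Key decimal bytes [241, 221, 218, 26, 172, 99, 66] = f1 dd da 1a ac 63 42 is 7 bytes > B = 4, so hash it first: H(key) = 13, then zero-pad to 4 bytes: K' = 13 00 00 00.
XOR each byte with 0x5c: 13⊕5c=4f, 00⊕5c=5c, 00⊕5c=5c, 00⊕5c=5c.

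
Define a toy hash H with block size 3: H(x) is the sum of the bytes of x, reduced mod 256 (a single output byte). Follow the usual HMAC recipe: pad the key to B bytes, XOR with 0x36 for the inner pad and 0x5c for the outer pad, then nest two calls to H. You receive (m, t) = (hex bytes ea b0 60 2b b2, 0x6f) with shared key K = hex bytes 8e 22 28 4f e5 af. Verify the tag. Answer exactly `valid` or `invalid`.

Key hex bytes 8e 22 28 4f e5 af is 6 bytes > B = 3, so hash it first: H(key) = bb, then zero-pad to 3 bytes: K' = bb 00 00.
K' ⊕ ipad = 8d 36 36; K' ⊕ opad = e7 5c 5c.
Inner hash: sum = 141+54+54+234+176+96+43+178 = 976; mod 256 = 208 → d0.
Outer hash (recomputed tag): sum = 231+92+92+208 = 623; mod 256 = 111 → 6f.
Recomputed tag = 6f; claimed = 6f → match.

valid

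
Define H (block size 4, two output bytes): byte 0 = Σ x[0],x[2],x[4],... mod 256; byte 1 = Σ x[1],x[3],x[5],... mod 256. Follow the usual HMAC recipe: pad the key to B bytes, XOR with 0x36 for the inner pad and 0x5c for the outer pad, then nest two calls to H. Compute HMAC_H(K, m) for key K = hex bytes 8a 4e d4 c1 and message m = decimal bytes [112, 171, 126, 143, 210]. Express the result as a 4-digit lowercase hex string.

bc58

Key hex bytes 8a 4e d4 c1 is exactly B = 4 bytes: K' = 8a 4e d4 c1.
K' ⊕ ipad = bc 78 e2 f7.  K' ⊕ opad = d6 12 88 9d.
Inner input = (K'⊕ipad) ∥ m = bc 78 e2 f7 ∥ 70 ab 7e 8f d2.
Inner hash: even-index sum = 862 mod 256 = 94; odd-index sum = 681 mod 256 = 169 → 5e a9.
Outer input = (K'⊕opad) ∥ inner = d6 12 88 9d ∥ 5e a9.
Outer hash (tag): even-index sum = 444 mod 256 = 188; odd-index sum = 344 mod 256 = 88 → bc 58.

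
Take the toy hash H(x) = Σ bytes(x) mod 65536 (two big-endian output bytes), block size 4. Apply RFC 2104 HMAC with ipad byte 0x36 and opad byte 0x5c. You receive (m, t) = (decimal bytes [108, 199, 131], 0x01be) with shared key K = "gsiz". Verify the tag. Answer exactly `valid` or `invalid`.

valid

Key "gsiz" = 67 73 69 7a is exactly B = 4 bytes: K' = 67 73 69 7a.
K' ⊕ ipad = 51 45 5f 4c; K' ⊕ opad = 3b 2f 35 26.
Inner hash: sum = 81+69+95+76+108+199+131 = 759 → 02 f7.
Outer hash (recomputed tag): sum = 59+47+53+38+2+247 = 446 → 01 be.
Recomputed tag = 01be; claimed = 01be → match.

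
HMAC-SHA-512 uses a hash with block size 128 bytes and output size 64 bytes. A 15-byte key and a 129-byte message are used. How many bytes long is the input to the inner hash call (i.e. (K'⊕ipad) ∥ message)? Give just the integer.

Key is 15 ≤ 128 bytes, zero-padded: |K'| = 128.
Inner input = (K'⊕ipad) ∥ m → 128 + 129 = 257 bytes.

257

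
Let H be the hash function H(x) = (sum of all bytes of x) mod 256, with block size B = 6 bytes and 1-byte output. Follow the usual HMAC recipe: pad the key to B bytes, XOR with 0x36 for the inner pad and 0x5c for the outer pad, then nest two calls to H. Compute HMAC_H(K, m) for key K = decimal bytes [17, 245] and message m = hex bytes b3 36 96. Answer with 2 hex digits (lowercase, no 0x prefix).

a7

Key decimal bytes [17, 245] = 11 f5 is 2 bytes ≤ B = 6; zero-pad to 6 bytes: K' = 11 f5 00 00 00 00.
K' ⊕ ipad = 27 c3 36 36 36 36.  K' ⊕ opad = 4d a9 5c 5c 5c 5c.
Inner input = (K'⊕ipad) ∥ m = 27 c3 36 36 36 36 ∥ b3 36 96.
Inner hash: sum = 39+195+54+54+54+54+179+54+150 = 833; mod 256 = 65 → 41.
Outer input = (K'⊕opad) ∥ inner = 4d a9 5c 5c 5c 5c ∥ 41.
Outer hash (tag): sum = 77+169+92+92+92+92+65 = 679; mod 256 = 167 → a7.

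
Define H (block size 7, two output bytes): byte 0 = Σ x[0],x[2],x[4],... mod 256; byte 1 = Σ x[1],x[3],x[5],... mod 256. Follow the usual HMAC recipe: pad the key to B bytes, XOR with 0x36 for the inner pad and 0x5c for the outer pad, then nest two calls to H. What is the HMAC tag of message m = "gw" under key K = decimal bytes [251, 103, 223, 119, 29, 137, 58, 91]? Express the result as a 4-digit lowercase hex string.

Key decimal bytes [251, 103, 223, 119, 29, 137, 58, 91] = fb 67 df 77 1d 89 3a 5b is 8 bytes > B = 7, so hash it first: H(key) = 31 c2, then zero-pad to 7 bytes: K' = 31 c2 00 00 00 00 00.
K' ⊕ ipad = 07 f4 36 36 36 36 36.  K' ⊕ opad = 6d 9e 5c 5c 5c 5c 5c.
Inner input = (K'⊕ipad) ∥ m = 07 f4 36 36 36 36 36 ∥ 67 77.
Inner hash: even-index sum = 288 mod 256 = 32; odd-index sum = 455 mod 256 = 199 → 20 c7.
Outer input = (K'⊕opad) ∥ inner = 6d 9e 5c 5c 5c 5c 5c ∥ 20 c7.
Outer hash (tag): even-index sum = 584 mod 256 = 72; odd-index sum = 374 mod 256 = 118 → 48 76.

4876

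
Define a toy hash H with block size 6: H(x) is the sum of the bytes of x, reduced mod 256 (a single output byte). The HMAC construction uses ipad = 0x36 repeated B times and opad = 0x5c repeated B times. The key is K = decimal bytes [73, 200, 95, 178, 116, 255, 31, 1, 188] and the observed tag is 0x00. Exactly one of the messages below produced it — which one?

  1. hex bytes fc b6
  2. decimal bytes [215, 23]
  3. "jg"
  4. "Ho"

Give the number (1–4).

1

Key decimal bytes [73, 200, 95, 178, 116, 255, 31, 1, 188] = 49 c8 5f b2 74 ff 1f 01 bc is 9 bytes > B = 6, so hash it first: H(key) = 71, then zero-pad to 6 bytes: K' = 71 00 00 00 00 00.
K' ⊕ ipad = 47 36 36 36 36 36; K' ⊕ opad = 2d 5c 5c 5c 5c 5c.
m1: inner = H(47 36 36 36 36 36 fc b6) = 07; tag = H(2d 5c 5c 5c 5c 5c 07) = 00 ← matches
m2: inner = H(47 36 36 36 36 36 d7 17) = 43; tag = H(2d 5c 5c 5c 5c 5c 43) = 3c
m3: inner = H(47 36 36 36 36 36 6a 67) = 26; tag = H(2d 5c 5c 5c 5c 5c 26) = 1f
m4: inner = H(47 36 36 36 36 36 48 6f) = 0c; tag = H(2d 5c 5c 5c 5c 5c 0c) = 05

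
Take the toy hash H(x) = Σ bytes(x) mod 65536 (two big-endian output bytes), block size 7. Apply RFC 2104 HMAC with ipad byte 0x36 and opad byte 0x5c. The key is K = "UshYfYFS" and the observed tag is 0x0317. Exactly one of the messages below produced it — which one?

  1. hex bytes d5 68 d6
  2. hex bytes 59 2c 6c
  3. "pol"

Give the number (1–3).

Key "UshYfYFS" = 55 73 68 59 66 59 46 53 is 8 bytes > B = 7, so hash it first: H(key) = 02 e1, then zero-pad to 7 bytes: K' = 02 e1 00 00 00 00 00.
K' ⊕ ipad = 34 d7 36 36 36 36 36; K' ⊕ opad = 5e bd 5c 5c 5c 5c 5c.
m1: inner = H(34 d7 36 36 36 36 36 d5 68 d6) = 04 2c; tag = H(5e bd 5c 5c 5c 5c 5c 04 2c) = 0317 ← matches
m2: inner = H(34 d7 36 36 36 36 36 59 2c 6c) = 03 0a; tag = H(5e bd 5c 5c 5c 5c 5c 03 0a) = 02f4
m3: inner = H(34 d7 36 36 36 36 36 70 6f 6c) = 03 64; tag = H(5e bd 5c 5c 5c 5c 5c 03 64) = 034e

1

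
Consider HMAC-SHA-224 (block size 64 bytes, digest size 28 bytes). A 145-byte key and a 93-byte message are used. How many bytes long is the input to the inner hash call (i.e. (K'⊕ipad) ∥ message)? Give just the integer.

Key is 145 > 64 bytes, so it is hashed to 28 bytes then zero-padded to 64: |K'| = 64.
Inner input = (K'⊕ipad) ∥ m → 64 + 93 = 157 bytes.

157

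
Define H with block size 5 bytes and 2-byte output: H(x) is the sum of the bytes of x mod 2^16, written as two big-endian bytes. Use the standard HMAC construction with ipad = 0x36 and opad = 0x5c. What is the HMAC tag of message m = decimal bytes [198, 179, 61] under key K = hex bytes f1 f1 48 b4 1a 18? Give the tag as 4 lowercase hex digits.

0274

Key hex bytes f1 f1 48 b4 1a 18 is 6 bytes > B = 5, so hash it first: H(key) = 03 10, then zero-pad to 5 bytes: K' = 03 10 00 00 00.
K' ⊕ ipad = 35 26 36 36 36.  K' ⊕ opad = 5f 4c 5c 5c 5c.
Inner input = (K'⊕ipad) ∥ m = 35 26 36 36 36 ∥ c6 b3 3d.
Inner hash: sum = 53+38+54+54+54+198+179+61 = 691 → 02 b3.
Outer input = (K'⊕opad) ∥ inner = 5f 4c 5c 5c 5c ∥ 02 b3.
Outer hash (tag): sum = 95+76+92+92+92+2+179 = 628 → 02 74.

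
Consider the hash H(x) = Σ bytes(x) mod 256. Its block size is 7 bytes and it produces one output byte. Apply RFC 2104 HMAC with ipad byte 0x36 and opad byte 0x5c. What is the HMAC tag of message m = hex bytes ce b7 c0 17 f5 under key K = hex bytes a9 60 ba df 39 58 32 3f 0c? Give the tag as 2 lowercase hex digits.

2f

Key hex bytes a9 60 ba df 39 58 32 3f 0c is 9 bytes > B = 7, so hash it first: H(key) = b0, then zero-pad to 7 bytes: K' = b0 00 00 00 00 00 00.
K' ⊕ ipad = 86 36 36 36 36 36 36.  K' ⊕ opad = ec 5c 5c 5c 5c 5c 5c.
Inner input = (K'⊕ipad) ∥ m = 86 36 36 36 36 36 36 ∥ ce b7 c0 17 f5.
Inner hash: sum = 134+54+54+54+54+54+54+206+183+192+23+245 = 1307; mod 256 = 27 → 1b.
Outer input = (K'⊕opad) ∥ inner = ec 5c 5c 5c 5c 5c 5c ∥ 1b.
Outer hash (tag): sum = 236+92+92+92+92+92+92+27 = 815; mod 256 = 47 → 2f.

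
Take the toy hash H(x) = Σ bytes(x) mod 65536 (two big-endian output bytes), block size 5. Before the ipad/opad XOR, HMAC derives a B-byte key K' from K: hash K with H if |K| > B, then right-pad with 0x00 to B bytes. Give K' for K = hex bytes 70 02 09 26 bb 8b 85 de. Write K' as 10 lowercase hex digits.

|K| = 8 > B = 5, so first hash the key.
H(K): sum = 112+2+9+38+187+139+133+222 = 842 → 03 4a.
Zero-pad H(K) = 03 4a to 5 bytes: K' = 03 4a 00 00 00.

034a000000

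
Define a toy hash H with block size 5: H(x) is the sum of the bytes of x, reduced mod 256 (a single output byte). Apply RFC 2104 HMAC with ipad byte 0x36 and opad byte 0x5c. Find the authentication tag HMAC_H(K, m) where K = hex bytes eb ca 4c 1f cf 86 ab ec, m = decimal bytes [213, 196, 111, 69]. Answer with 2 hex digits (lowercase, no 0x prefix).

1f

Key hex bytes eb ca 4c 1f cf 86 ab ec is 8 bytes > B = 5, so hash it first: H(key) = 0c, then zero-pad to 5 bytes: K' = 0c 00 00 00 00.
K' ⊕ ipad = 3a 36 36 36 36.  K' ⊕ opad = 50 5c 5c 5c 5c.
Inner input = (K'⊕ipad) ∥ m = 3a 36 36 36 36 ∥ d5 c4 6f 45.
Inner hash: sum = 58+54+54+54+54+213+196+111+69 = 863; mod 256 = 95 → 5f.
Outer input = (K'⊕opad) ∥ inner = 50 5c 5c 5c 5c ∥ 5f.
Outer hash (tag): sum = 80+92+92+92+92+95 = 543; mod 256 = 31 → 1f.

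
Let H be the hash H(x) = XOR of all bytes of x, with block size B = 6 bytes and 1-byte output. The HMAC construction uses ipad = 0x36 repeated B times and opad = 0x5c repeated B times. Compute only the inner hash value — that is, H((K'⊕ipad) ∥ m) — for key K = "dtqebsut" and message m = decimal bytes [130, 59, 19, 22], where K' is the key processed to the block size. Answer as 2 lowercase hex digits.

a8

Key "dtqebsut" = 64 74 71 65 62 73 75 74 is 8 bytes > B = 6, so hash it first: H(key) = 14, then zero-pad to 6 bytes: K' = 14 00 00 00 00 00.
K' ⊕ ipad = 22 36 36 36 36 36.
Inner input = 22 36 36 36 36 36 ∥ 82 3b 13 16.
Inner hash: XOR 22⊕36⊕36⊕36⊕36⊕36⊕82⊕3b⊕13⊕16 = a8.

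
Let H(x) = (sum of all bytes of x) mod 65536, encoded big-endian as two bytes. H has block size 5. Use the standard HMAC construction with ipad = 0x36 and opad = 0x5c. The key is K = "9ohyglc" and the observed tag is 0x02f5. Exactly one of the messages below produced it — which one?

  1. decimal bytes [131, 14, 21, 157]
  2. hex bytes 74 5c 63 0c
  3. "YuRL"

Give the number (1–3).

Key "9ohyglc" = 39 6f 68 79 67 6c 63 is 7 bytes > B = 5, so hash it first: H(key) = 02 bf, then zero-pad to 5 bytes: K' = 02 bf 00 00 00.
K' ⊕ ipad = 34 89 36 36 36; K' ⊕ opad = 5e e3 5c 5c 5c.
m1: inner = H(34 89 36 36 36 83 0e 15 9d) = 02 a2; tag = H(5e e3 5c 5c 5c 02 a2) = 02f9
m2: inner = H(34 89 36 36 36 74 5c 63 0c) = 02 9e; tag = H(5e e3 5c 5c 5c 02 9e) = 02f5 ← matches
m3: inner = H(34 89 36 36 36 59 75 52 4c) = 02 cb; tag = H(5e e3 5c 5c 5c 02 cb) = 0322

2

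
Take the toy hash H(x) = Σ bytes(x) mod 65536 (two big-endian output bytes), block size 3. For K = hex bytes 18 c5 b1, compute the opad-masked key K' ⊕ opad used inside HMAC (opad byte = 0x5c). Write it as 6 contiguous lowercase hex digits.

Key hex bytes 18 c5 b1 is exactly B = 3 bytes: K' = 18 c5 b1.
XOR each byte with 0x5c: 18⊕5c=44, c5⊕5c=99, b1⊕5c=ed.

4499ed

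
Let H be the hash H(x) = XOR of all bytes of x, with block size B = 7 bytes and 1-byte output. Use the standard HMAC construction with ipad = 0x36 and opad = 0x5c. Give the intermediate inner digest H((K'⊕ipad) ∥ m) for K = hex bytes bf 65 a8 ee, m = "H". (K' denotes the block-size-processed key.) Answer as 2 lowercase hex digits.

Key hex bytes bf 65 a8 ee is 4 bytes ≤ B = 7; zero-pad to 7 bytes: K' = bf 65 a8 ee 00 00 00.
K' ⊕ ipad = 89 53 9e d8 36 36 36.
Inner input = 89 53 9e d8 36 36 36 ∥ 48.
Inner hash: XOR 89⊕53⊕9e⊕d8⊕36⊕36⊕36⊕48 = e2.

e2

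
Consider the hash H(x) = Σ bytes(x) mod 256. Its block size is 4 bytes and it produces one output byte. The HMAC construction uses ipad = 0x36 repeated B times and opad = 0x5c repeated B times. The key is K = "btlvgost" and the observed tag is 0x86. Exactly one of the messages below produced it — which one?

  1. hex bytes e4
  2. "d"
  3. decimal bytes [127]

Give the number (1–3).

Key "btlvgost" = 62 74 6c 76 67 6f 73 74 is 8 bytes > B = 4, so hash it first: H(key) = 75, then zero-pad to 4 bytes: K' = 75 00 00 00.
K' ⊕ ipad = 43 36 36 36; K' ⊕ opad = 29 5c 5c 5c.
m1: inner = H(43 36 36 36 e4) = c9; tag = H(29 5c 5c 5c c9) = 06
m2: inner = H(43 36 36 36 64) = 49; tag = H(29 5c 5c 5c 49) = 86 ← matches
m3: inner = H(43 36 36 36 7f) = 64; tag = H(29 5c 5c 5c 64) = a1

2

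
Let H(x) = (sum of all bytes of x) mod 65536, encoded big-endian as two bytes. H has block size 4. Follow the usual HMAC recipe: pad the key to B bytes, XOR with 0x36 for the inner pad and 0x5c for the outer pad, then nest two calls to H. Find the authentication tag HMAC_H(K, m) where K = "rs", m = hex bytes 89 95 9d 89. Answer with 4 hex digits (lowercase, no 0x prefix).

Key "rs" = 72 73 is 2 bytes ≤ B = 4; zero-pad to 4 bytes: K' = 72 73 00 00.
K' ⊕ ipad = 44 45 36 36.  K' ⊕ opad = 2e 2f 5c 5c.
Inner input = (K'⊕ipad) ∥ m = 44 45 36 36 ∥ 89 95 9d 89.
Inner hash: sum = 68+69+54+54+137+149+157+137 = 825 → 03 39.
Outer input = (K'⊕opad) ∥ inner = 2e 2f 5c 5c ∥ 03 39.
Outer hash (tag): sum = 46+47+92+92+3+57 = 337 → 01 51.

0151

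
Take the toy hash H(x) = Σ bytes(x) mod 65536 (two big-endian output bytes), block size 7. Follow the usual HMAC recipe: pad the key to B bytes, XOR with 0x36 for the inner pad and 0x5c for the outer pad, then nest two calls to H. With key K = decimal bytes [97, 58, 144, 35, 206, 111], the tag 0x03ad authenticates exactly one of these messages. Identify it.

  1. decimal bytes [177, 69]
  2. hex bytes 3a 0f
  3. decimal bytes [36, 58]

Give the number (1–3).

Key decimal bytes [97, 58, 144, 35, 206, 111] = 61 3a 90 23 ce 6f is 6 bytes ≤ B = 7; zero-pad to 7 bytes: K' = 61 3a 90 23 ce 6f 00.
K' ⊕ ipad = 57 0c a6 15 f8 59 36; K' ⊕ opad = 3d 66 cc 7f 92 33 5c.
m1: inner = H(57 0c a6 15 f8 59 36 b1 45) = 03 9b; tag = H(3d 66 cc 7f 92 33 5c 03 9b) = 03ad ← matches
m2: inner = H(57 0c a6 15 f8 59 36 3a 0f) = 02 ee; tag = H(3d 66 cc 7f 92 33 5c 02 ee) = 03ff
m3: inner = H(57 0c a6 15 f8 59 36 24 3a) = 03 03; tag = H(3d 66 cc 7f 92 33 5c 03 03) = 0315

1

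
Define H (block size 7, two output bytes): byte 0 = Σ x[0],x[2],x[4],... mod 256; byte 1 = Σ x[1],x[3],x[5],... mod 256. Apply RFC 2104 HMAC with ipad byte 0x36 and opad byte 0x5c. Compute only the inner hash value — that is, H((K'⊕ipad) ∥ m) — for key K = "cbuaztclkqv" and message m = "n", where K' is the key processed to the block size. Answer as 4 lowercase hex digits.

42fc

Key "cbuaztclkqv" = 63 62 75 61 7a 74 63 6c 6b 71 76 is 11 bytes > B = 7, so hash it first: H(key) = 96 14, then zero-pad to 7 bytes: K' = 96 14 00 00 00 00 00.
K' ⊕ ipad = a0 22 36 36 36 36 36.
Inner input = a0 22 36 36 36 36 36 ∥ 6e.
Inner hash: even-index sum = 322 mod 256 = 66; odd-index sum = 252 mod 256 = 252 → 42 fc.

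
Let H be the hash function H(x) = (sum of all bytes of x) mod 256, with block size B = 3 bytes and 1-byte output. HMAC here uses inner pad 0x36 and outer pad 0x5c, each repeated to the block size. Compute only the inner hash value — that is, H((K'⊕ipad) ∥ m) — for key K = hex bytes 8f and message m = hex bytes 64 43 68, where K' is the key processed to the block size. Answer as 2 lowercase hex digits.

Key hex bytes 8f is 1 byte ≤ B = 3; zero-pad to 3 bytes: K' = 8f 00 00.
K' ⊕ ipad = b9 36 36.
Inner input = b9 36 36 ∥ 64 43 68.
Inner hash: sum = 185+54+54+100+67+104 = 564; mod 256 = 52 → 34.

34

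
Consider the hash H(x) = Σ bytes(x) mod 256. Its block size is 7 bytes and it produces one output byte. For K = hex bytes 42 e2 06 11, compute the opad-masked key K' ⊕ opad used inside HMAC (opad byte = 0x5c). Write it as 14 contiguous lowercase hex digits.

1ebe5a4d5c5c5c

Key hex bytes 42 e2 06 11 is 4 bytes ≤ B = 7; zero-pad to 7 bytes: K' = 42 e2 06 11 00 00 00.
XOR each byte with 0x5c: 42⊕5c=1e, e2⊕5c=be, 06⊕5c=5a, 11⊕5c=4d, 00⊕5c=5c, 00⊕5c=5c, 00⊕5c=5c.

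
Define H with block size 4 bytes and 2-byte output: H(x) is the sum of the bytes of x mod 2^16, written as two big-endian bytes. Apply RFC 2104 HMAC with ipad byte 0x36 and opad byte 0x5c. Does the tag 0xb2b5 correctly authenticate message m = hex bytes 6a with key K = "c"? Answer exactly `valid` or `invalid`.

invalid

Key "c" = 63 is 1 byte ≤ B = 4; zero-pad to 4 bytes: K' = 63 00 00 00.
K' ⊕ ipad = 55 36 36 36; K' ⊕ opad = 3f 5c 5c 5c.
Inner hash: sum = 85+54+54+54+106 = 353 → 01 61.
Outer hash (recomputed tag): sum = 63+92+92+92+1+97 = 437 → 01 b5.
Recomputed tag = 01b5; claimed = b2b5 → mismatch.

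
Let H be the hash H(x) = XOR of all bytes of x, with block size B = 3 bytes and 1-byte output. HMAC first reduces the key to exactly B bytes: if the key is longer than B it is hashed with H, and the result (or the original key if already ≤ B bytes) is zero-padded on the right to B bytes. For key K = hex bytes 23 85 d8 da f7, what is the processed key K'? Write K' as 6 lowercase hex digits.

530000

|K| = 5 > B = 3, so first hash the key.
H(K): XOR 23⊕85⊕d8⊕da⊕f7 = 53.
Zero-pad H(K) = 53 to 3 bytes: K' = 53 00 00.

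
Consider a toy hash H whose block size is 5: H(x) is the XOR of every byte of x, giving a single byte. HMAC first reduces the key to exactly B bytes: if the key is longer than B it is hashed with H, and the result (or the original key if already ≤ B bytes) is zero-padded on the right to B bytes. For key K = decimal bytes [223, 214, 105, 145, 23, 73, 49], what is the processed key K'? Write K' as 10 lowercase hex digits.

9e00000000

|K| = 7 > B = 5, so first hash the key.
H(K): XOR df⊕d6⊕69⊕91⊕17⊕49⊕31 = 9e.
Zero-pad H(K) = 9e to 5 bytes: K' = 9e 00 00 00 00.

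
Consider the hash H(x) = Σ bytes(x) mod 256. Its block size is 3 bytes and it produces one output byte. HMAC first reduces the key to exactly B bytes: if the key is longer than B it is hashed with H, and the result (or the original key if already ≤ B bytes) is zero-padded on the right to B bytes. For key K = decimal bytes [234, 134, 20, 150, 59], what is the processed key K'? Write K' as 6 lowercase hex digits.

|K| = 5 > B = 3, so first hash the key.
H(K): sum = 234+134+20+150+59 = 597; mod 256 = 85 → 55.
Zero-pad H(K) = 55 to 3 bytes: K' = 55 00 00.

550000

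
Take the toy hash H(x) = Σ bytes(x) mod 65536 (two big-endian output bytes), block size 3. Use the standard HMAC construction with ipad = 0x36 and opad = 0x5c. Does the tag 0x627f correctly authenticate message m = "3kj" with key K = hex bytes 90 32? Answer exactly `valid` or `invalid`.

Key hex bytes 90 32 is 2 bytes ≤ B = 3; zero-pad to 3 bytes: K' = 90 32 00.
K' ⊕ ipad = a6 04 36; K' ⊕ opad = cc 6e 5c.
Inner hash: sum = 166+4+54+51+107+106 = 488 → 01 e8.
Outer hash (recomputed tag): sum = 204+110+92+1+232 = 639 → 02 7f.
Recomputed tag = 027f; claimed = 627f → mismatch.

invalid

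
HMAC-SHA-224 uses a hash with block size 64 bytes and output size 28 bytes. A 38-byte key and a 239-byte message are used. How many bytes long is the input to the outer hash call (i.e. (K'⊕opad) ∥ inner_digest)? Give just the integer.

Key is 38 ≤ 64 bytes, zero-padded: |K'| = 64.
Outer input = (K'⊕opad) ∥ H(inner) → 64 + 28 = 92 bytes.

92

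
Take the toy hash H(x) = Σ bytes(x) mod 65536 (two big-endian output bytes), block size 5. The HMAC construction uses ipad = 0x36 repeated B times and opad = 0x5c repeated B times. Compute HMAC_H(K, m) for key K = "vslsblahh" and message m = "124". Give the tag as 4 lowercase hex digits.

026f

Key "vslsblahh" = 76 73 6c 73 62 6c 61 68 68 is 9 bytes > B = 5, so hash it first: H(key) = 03 c7, then zero-pad to 5 bytes: K' = 03 c7 00 00 00.
K' ⊕ ipad = 35 f1 36 36 36.  K' ⊕ opad = 5f 9b 5c 5c 5c.
Inner input = (K'⊕ipad) ∥ m = 35 f1 36 36 36 ∥ 31 32 34.
Inner hash: sum = 53+241+54+54+54+49+50+52 = 607 → 02 5f.
Outer input = (K'⊕opad) ∥ inner = 5f 9b 5c 5c 5c ∥ 02 5f.
Outer hash (tag): sum = 95+155+92+92+92+2+95 = 623 → 02 6f.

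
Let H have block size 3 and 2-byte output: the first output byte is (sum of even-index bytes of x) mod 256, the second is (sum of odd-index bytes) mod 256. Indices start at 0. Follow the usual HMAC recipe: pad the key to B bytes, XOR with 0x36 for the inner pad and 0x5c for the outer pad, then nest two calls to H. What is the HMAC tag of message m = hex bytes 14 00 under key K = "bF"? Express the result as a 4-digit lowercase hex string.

1ea4

Key "bF" = 62 46 is 2 bytes ≤ B = 3; zero-pad to 3 bytes: K' = 62 46 00.
K' ⊕ ipad = 54 70 36.  K' ⊕ opad = 3e 1a 5c.
Inner input = (K'⊕ipad) ∥ m = 54 70 36 ∥ 14 00.
Inner hash: even-index sum = 138 mod 256 = 138; odd-index sum = 132 mod 256 = 132 → 8a 84.
Outer input = (K'⊕opad) ∥ inner = 3e 1a 5c ∥ 8a 84.
Outer hash (tag): even-index sum = 286 mod 256 = 30; odd-index sum = 164 mod 256 = 164 → 1e a4.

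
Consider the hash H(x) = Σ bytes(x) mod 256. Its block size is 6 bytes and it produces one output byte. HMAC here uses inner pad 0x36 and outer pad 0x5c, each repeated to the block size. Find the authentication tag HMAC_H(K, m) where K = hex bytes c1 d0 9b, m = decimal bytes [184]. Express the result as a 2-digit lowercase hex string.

e8

Key hex bytes c1 d0 9b is 3 bytes ≤ B = 6; zero-pad to 6 bytes: K' = c1 d0 9b 00 00 00.
K' ⊕ ipad = f7 e6 ad 36 36 36.  K' ⊕ opad = 9d 8c c7 5c 5c 5c.
Inner input = (K'⊕ipad) ∥ m = f7 e6 ad 36 36 36 ∥ b8.
Inner hash: sum = 247+230+173+54+54+54+184 = 996; mod 256 = 228 → e4.
Outer input = (K'⊕opad) ∥ inner = 9d 8c c7 5c 5c 5c ∥ e4.
Outer hash (tag): sum = 157+140+199+92+92+92+228 = 1000; mod 256 = 232 → e8.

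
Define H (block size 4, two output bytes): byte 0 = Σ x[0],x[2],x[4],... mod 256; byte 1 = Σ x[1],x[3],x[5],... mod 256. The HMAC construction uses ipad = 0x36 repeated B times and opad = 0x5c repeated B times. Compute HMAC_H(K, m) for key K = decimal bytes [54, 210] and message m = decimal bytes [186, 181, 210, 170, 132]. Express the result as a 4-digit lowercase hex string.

0c63

Key decimal bytes [54, 210] = 36 d2 is 2 bytes ≤ B = 4; zero-pad to 4 bytes: K' = 36 d2 00 00.
K' ⊕ ipad = 00 e4 36 36.  K' ⊕ opad = 6a 8e 5c 5c.
Inner input = (K'⊕ipad) ∥ m = 00 e4 36 36 ∥ ba b5 d2 aa 84.
Inner hash: even-index sum = 582 mod 256 = 70; odd-index sum = 633 mod 256 = 121 → 46 79.
Outer input = (K'⊕opad) ∥ inner = 6a 8e 5c 5c ∥ 46 79.
Outer hash (tag): even-index sum = 268 mod 256 = 12; odd-index sum = 355 mod 256 = 99 → 0c 63.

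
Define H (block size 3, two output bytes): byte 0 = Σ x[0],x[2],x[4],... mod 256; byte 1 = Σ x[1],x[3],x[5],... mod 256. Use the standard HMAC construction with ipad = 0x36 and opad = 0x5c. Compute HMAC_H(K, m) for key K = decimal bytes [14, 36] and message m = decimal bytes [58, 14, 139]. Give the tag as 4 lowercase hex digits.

85f4

Key decimal bytes [14, 36] = 0e 24 is 2 bytes ≤ B = 3; zero-pad to 3 bytes: K' = 0e 24 00.
K' ⊕ ipad = 38 12 36.  K' ⊕ opad = 52 78 5c.
Inner input = (K'⊕ipad) ∥ m = 38 12 36 ∥ 3a 0e 8b.
Inner hash: even-index sum = 124 mod 256 = 124; odd-index sum = 215 mod 256 = 215 → 7c d7.
Outer input = (K'⊕opad) ∥ inner = 52 78 5c ∥ 7c d7.
Outer hash (tag): even-index sum = 389 mod 256 = 133; odd-index sum = 244 mod 256 = 244 → 85 f4.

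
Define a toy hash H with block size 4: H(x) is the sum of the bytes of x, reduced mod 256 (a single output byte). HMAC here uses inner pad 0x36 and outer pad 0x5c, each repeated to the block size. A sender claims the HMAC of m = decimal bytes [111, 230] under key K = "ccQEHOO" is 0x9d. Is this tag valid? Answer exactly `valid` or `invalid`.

valid

Key "ccQEHOO" = 63 63 51 45 48 4f 4f is 7 bytes > B = 4, so hash it first: H(key) = 42, then zero-pad to 4 bytes: K' = 42 00 00 00.
K' ⊕ ipad = 74 36 36 36; K' ⊕ opad = 1e 5c 5c 5c.
Inner hash: sum = 116+54+54+54+111+230 = 619; mod 256 = 107 → 6b.
Outer hash (recomputed tag): sum = 30+92+92+92+107 = 413; mod 256 = 157 → 9d.
Recomputed tag = 9d; claimed = 9d → match.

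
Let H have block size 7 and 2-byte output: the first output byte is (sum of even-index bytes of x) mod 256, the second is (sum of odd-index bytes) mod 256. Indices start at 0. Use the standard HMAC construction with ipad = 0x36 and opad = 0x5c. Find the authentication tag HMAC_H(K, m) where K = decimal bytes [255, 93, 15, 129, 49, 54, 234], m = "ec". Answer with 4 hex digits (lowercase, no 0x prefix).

a090

Key decimal bytes [255, 93, 15, 129, 49, 54, 234] = ff 5d 0f 81 31 36 ea is exactly B = 7 bytes: K' = ff 5d 0f 81 31 36 ea.
K' ⊕ ipad = c9 6b 39 b7 07 00 dc.  K' ⊕ opad = a3 01 53 dd 6d 6a b6.
Inner input = (K'⊕ipad) ∥ m = c9 6b 39 b7 07 00 dc ∥ 65 63.
Inner hash: even-index sum = 584 mod 256 = 72; odd-index sum = 391 mod 256 = 135 → 48 87.
Outer input = (K'⊕opad) ∥ inner = a3 01 53 dd 6d 6a b6 ∥ 48 87.
Outer hash (tag): even-index sum = 672 mod 256 = 160; odd-index sum = 400 mod 256 = 144 → a0 90.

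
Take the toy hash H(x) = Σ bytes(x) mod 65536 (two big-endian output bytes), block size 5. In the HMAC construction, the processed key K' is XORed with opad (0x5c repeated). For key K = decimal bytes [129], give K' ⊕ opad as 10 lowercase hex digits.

dd5c5c5c5c

Key decimal bytes [129] = 81 is 1 byte ≤ B = 5; zero-pad to 5 bytes: K' = 81 00 00 00 00.
XOR each byte with 0x5c: 81⊕5c=dd, 00⊕5c=5c, 00⊕5c=5c, 00⊕5c=5c, 00⊕5c=5c.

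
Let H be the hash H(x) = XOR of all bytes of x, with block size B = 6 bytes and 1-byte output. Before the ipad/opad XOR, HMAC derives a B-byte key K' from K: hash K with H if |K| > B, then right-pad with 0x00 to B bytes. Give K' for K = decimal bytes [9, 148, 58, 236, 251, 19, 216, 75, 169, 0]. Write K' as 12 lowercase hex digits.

|K| = 10 > B = 6, so first hash the key.
H(K): XOR 09⊕94⊕3a⊕ec⊕fb⊕13⊕d8⊕4b⊕a9⊕00 = 99.
Zero-pad H(K) = 99 to 6 bytes: K' = 99 00 00 00 00 00.

990000000000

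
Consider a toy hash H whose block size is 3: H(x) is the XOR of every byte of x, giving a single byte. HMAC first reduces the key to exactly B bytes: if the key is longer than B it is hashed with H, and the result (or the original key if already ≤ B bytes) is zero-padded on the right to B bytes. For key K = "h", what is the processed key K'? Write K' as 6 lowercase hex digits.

Key "h" = 68 is 1 byte ≤ B = 3; zero-pad to 3 bytes: K' = 68 00 00.

680000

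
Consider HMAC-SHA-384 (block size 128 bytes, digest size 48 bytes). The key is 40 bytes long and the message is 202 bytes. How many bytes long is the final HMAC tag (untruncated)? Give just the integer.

The tag is one SHA-384 digest: 48 bytes.

48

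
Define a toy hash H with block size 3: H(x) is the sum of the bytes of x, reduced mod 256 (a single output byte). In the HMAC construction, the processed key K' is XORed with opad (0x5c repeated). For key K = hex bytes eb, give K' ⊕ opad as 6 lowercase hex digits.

b75c5c

Key hex bytes eb is 1 byte ≤ B = 3; zero-pad to 3 bytes: K' = eb 00 00.
XOR each byte with 0x5c: eb⊕5c=b7, 00⊕5c=5c, 00⊕5c=5c.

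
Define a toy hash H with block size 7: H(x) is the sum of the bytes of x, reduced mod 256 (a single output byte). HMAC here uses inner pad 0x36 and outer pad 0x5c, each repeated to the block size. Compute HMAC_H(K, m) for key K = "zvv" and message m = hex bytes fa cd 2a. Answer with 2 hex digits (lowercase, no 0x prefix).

Key "zvv" = 7a 76 76 is 3 bytes ≤ B = 7; zero-pad to 7 bytes: K' = 7a 76 76 00 00 00 00.
K' ⊕ ipad = 4c 40 40 36 36 36 36.  K' ⊕ opad = 26 2a 2a 5c 5c 5c 5c.
Inner input = (K'⊕ipad) ∥ m = 4c 40 40 36 36 36 36 ∥ fa cd 2a.
Inner hash: sum = 76+64+64+54+54+54+54+250+205+42 = 917; mod 256 = 149 → 95.
Outer input = (K'⊕opad) ∥ inner = 26 2a 2a 5c 5c 5c 5c ∥ 95.
Outer hash (tag): sum = 38+42+42+92+92+92+92+149 = 639; mod 256 = 127 → 7f.

7f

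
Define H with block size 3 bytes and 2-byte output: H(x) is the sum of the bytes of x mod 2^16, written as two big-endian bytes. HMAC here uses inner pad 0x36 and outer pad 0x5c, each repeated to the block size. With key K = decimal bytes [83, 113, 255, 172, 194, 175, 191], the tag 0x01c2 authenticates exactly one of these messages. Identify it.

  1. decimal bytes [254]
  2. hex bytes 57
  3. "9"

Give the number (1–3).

3

Key decimal bytes [83, 113, 255, 172, 194, 175, 191] = 53 71 ff ac c2 af bf is 7 bytes > B = 3, so hash it first: H(key) = 04 9f, then zero-pad to 3 bytes: K' = 04 9f 00.
K' ⊕ ipad = 32 a9 36; K' ⊕ opad = 58 c3 5c.
m1: inner = H(32 a9 36 fe) = 02 0f; tag = H(58 c3 5c 02 0f) = 0188
m2: inner = H(32 a9 36 57) = 01 68; tag = H(58 c3 5c 01 68) = 01e0
m3: inner = H(32 a9 36 39) = 01 4a; tag = H(58 c3 5c 01 4a) = 01c2 ← matches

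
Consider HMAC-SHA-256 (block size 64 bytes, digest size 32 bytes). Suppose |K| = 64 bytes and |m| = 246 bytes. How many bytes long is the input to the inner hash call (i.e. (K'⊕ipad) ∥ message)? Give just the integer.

Key is 64 ≤ 64 bytes, zero-padded: |K'| = 64.
Inner input = (K'⊕ipad) ∥ m → 64 + 246 = 310 bytes.

310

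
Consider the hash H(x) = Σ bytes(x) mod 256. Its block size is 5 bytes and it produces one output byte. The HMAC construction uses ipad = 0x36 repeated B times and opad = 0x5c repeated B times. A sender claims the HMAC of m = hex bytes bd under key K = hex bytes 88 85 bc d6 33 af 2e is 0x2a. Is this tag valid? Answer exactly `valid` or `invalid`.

invalid

Key hex bytes 88 85 bc d6 33 af 2e is 7 bytes > B = 5, so hash it first: H(key) = af, then zero-pad to 5 bytes: K' = af 00 00 00 00.
K' ⊕ ipad = 99 36 36 36 36; K' ⊕ opad = f3 5c 5c 5c 5c.
Inner hash: sum = 153+54+54+54+54+189 = 558; mod 256 = 46 → 2e.
Outer hash (recomputed tag): sum = 243+92+92+92+92+46 = 657; mod 256 = 145 → 91.
Recomputed tag = 91; claimed = 2a → mismatch.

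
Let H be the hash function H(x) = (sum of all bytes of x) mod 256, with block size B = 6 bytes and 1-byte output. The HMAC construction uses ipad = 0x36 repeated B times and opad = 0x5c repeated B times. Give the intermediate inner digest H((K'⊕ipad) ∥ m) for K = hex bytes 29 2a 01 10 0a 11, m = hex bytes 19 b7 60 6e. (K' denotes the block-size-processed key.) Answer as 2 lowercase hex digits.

99

Key hex bytes 29 2a 01 10 0a 11 is exactly B = 6 bytes: K' = 29 2a 01 10 0a 11.
K' ⊕ ipad = 1f 1c 37 26 3c 27.
Inner input = 1f 1c 37 26 3c 27 ∥ 19 b7 60 6e.
Inner hash: sum = 31+28+55+38+60+39+25+183+96+110 = 665; mod 256 = 153 → 99.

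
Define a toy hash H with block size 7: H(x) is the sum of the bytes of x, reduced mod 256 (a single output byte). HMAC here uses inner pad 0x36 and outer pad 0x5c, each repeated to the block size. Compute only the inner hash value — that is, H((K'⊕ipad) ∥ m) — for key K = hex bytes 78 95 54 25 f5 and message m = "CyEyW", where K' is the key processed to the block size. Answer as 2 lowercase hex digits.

66

Key hex bytes 78 95 54 25 f5 is 5 bytes ≤ B = 7; zero-pad to 7 bytes: K' = 78 95 54 25 f5 00 00.
K' ⊕ ipad = 4e a3 62 13 c3 36 36.
Inner input = 4e a3 62 13 c3 36 36 ∥ 43 79 45 79 57.
Inner hash: sum = 78+163+98+19+195+54+54+67+121+69+121+87 = 1126; mod 256 = 102 → 66.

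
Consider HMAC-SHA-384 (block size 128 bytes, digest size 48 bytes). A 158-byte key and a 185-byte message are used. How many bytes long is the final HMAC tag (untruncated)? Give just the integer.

The tag is one SHA-384 digest: 48 bytes.

48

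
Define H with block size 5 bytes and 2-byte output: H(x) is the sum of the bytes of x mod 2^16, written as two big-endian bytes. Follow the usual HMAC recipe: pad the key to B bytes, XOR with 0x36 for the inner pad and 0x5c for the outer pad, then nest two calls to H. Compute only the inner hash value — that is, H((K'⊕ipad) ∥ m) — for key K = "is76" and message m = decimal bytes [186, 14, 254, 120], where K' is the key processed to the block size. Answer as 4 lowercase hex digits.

Key "is76" = 69 73 37 36 is 4 bytes ≤ B = 5; zero-pad to 5 bytes: K' = 69 73 37 36 00.
K' ⊕ ipad = 5f 45 01 00 36.
Inner input = 5f 45 01 00 36 ∥ ba 0e fe 78.
Inner hash: sum = 95+69+1+0+54+186+14+254+120 = 793 → 03 19.

0319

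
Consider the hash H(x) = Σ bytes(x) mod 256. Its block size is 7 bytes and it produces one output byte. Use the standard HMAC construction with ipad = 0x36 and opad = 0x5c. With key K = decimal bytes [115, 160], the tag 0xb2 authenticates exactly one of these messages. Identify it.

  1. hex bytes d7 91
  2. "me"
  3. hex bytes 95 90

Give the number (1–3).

2

Key decimal bytes [115, 160] = 73 a0 is 2 bytes ≤ B = 7; zero-pad to 7 bytes: K' = 73 a0 00 00 00 00 00.
K' ⊕ ipad = 45 96 36 36 36 36 36; K' ⊕ opad = 2f fc 5c 5c 5c 5c 5c.
m1: inner = H(45 96 36 36 36 36 36 d7 91) = 51; tag = H(2f fc 5c 5c 5c 5c 5c 51) = 48
m2: inner = H(45 96 36 36 36 36 36 6d 65) = bb; tag = H(2f fc 5c 5c 5c 5c 5c bb) = b2 ← matches
m3: inner = H(45 96 36 36 36 36 36 95 90) = 0e; tag = H(2f fc 5c 5c 5c 5c 5c 0e) = 05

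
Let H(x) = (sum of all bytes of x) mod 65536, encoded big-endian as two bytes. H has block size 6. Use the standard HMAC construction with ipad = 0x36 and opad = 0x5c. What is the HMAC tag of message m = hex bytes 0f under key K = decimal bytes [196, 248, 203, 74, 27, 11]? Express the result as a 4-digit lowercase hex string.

Key decimal bytes [196, 248, 203, 74, 27, 11] = c4 f8 cb 4a 1b 0b is exactly B = 6 bytes: K' = c4 f8 cb 4a 1b 0b.
K' ⊕ ipad = f2 ce fd 7c 2d 3d.  K' ⊕ opad = 98 a4 97 16 47 57.
Inner input = (K'⊕ipad) ∥ m = f2 ce fd 7c 2d 3d ∥ 0f.
Inner hash: sum = 242+206+253+124+45+61+15 = 946 → 03 b2.
Outer input = (K'⊕opad) ∥ inner = 98 a4 97 16 47 57 ∥ 03 b2.
Outer hash (tag): sum = 152+164+151+22+71+87+3+178 = 828 → 03 3c.

033c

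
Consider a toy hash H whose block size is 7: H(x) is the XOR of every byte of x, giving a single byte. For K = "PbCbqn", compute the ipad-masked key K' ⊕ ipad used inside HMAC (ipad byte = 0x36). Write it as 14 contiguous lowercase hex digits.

66547554475836

Key "PbCbqn" = 50 62 43 62 71 6e is 6 bytes ≤ B = 7; zero-pad to 7 bytes: K' = 50 62 43 62 71 6e 00.
XOR each byte with 0x36: 50⊕36=66, 62⊕36=54, 43⊕36=75, 62⊕36=54, 71⊕36=47, 6e⊕36=58, 00⊕36=36.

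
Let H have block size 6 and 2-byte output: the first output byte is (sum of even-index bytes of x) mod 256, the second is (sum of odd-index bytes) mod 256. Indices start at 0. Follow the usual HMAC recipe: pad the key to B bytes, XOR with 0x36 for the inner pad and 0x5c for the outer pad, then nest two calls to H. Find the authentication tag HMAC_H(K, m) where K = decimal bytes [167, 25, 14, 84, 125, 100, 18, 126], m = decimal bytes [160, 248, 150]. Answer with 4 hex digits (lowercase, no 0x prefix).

e4a8

Key decimal bytes [167, 25, 14, 84, 125, 100, 18, 126] = a7 19 0e 54 7d 64 12 7e is 8 bytes > B = 6, so hash it first: H(key) = 44 4f, then zero-pad to 6 bytes: K' = 44 4f 00 00 00 00.
K' ⊕ ipad = 72 79 36 36 36 36.  K' ⊕ opad = 18 13 5c 5c 5c 5c.
Inner input = (K'⊕ipad) ∥ m = 72 79 36 36 36 36 ∥ a0 f8 96.
Inner hash: even-index sum = 532 mod 256 = 20; odd-index sum = 477 mod 256 = 221 → 14 dd.
Outer input = (K'⊕opad) ∥ inner = 18 13 5c 5c 5c 5c ∥ 14 dd.
Outer hash (tag): even-index sum = 228 mod 256 = 228; odd-index sum = 424 mod 256 = 168 → e4 a8.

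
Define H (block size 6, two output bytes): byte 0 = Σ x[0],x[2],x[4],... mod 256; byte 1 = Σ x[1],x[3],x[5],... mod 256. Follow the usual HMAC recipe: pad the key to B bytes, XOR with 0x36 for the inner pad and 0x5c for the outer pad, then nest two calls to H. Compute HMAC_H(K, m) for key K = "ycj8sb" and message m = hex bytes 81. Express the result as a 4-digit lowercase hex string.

Key "ycj8sb" = 79 63 6a 38 73 62 is exactly B = 6 bytes: K' = 79 63 6a 38 73 62.
K' ⊕ ipad = 4f 55 5c 0e 45 54.  K' ⊕ opad = 25 3f 36 64 2f 3e.
Inner input = (K'⊕ipad) ∥ m = 4f 55 5c 0e 45 54 ∥ 81.
Inner hash: even-index sum = 369 mod 256 = 113; odd-index sum = 183 mod 256 = 183 → 71 b7.
Outer input = (K'⊕opad) ∥ inner = 25 3f 36 64 2f 3e ∥ 71 b7.
Outer hash (tag): even-index sum = 251 mod 256 = 251; odd-index sum = 408 mod 256 = 152 → fb 98.

fb98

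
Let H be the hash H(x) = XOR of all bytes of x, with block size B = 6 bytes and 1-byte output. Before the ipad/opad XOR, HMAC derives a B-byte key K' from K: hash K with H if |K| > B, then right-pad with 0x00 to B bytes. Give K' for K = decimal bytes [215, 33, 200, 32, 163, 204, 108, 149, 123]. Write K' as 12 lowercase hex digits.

|K| = 9 > B = 6, so first hash the key.
H(K): XOR d7⊕21⊕c8⊕20⊕a3⊕cc⊕6c⊕95⊕7b = f3.
Zero-pad H(K) = f3 to 6 bytes: K' = f3 00 00 00 00 00.

f30000000000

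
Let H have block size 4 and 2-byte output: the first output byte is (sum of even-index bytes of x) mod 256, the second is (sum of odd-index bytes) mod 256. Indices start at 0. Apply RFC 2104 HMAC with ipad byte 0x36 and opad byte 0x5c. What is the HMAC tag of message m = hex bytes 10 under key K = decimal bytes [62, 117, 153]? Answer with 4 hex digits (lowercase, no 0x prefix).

Key decimal bytes [62, 117, 153] = 3e 75 99 is 3 bytes ≤ B = 4; zero-pad to 4 bytes: K' = 3e 75 99 00.
K' ⊕ ipad = 08 43 af 36.  K' ⊕ opad = 62 29 c5 5c.
Inner input = (K'⊕ipad) ∥ m = 08 43 af 36 ∥ 10.
Inner hash: even-index sum = 199 mod 256 = 199; odd-index sum = 121 mod 256 = 121 → c7 79.
Outer input = (K'⊕opad) ∥ inner = 62 29 c5 5c ∥ c7 79.
Outer hash (tag): even-index sum = 494 mod 256 = 238; odd-index sum = 254 mod 256 = 254 → ee fe.

eefe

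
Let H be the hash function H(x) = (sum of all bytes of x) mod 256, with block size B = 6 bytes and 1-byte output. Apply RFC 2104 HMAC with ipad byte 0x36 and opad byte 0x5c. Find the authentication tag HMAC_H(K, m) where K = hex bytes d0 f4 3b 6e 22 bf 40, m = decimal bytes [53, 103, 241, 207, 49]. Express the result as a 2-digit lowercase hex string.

f1

Key hex bytes d0 f4 3b 6e 22 bf 40 is 7 bytes > B = 6, so hash it first: H(key) = 8e, then zero-pad to 6 bytes: K' = 8e 00 00 00 00 00.
K' ⊕ ipad = b8 36 36 36 36 36.  K' ⊕ opad = d2 5c 5c 5c 5c 5c.
Inner input = (K'⊕ipad) ∥ m = b8 36 36 36 36 36 ∥ 35 67 f1 cf 31.
Inner hash: sum = 184+54+54+54+54+54+53+103+241+207+49 = 1107; mod 256 = 83 → 53.
Outer input = (K'⊕opad) ∥ inner = d2 5c 5c 5c 5c 5c ∥ 53.
Outer hash (tag): sum = 210+92+92+92+92+92+83 = 753; mod 256 = 241 → f1.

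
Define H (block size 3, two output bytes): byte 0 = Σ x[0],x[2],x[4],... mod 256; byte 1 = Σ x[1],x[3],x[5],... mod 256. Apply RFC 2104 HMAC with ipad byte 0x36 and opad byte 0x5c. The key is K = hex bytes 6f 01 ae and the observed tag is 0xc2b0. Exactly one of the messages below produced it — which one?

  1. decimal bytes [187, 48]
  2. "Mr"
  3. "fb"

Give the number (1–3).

Key hex bytes 6f 01 ae is exactly B = 3 bytes: K' = 6f 01 ae.
K' ⊕ ipad = 59 37 98; K' ⊕ opad = 33 5d f2.
m1: inner = H(59 37 98 bb 30) = 21 f2; tag = H(33 5d f2 21 f2) = 177e
m2: inner = H(59 37 98 4d 72) = 63 84; tag = H(33 5d f2 63 84) = a9c0
m3: inner = H(59 37 98 66 62) = 53 9d; tag = H(33 5d f2 53 9d) = c2b0 ← matches

3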